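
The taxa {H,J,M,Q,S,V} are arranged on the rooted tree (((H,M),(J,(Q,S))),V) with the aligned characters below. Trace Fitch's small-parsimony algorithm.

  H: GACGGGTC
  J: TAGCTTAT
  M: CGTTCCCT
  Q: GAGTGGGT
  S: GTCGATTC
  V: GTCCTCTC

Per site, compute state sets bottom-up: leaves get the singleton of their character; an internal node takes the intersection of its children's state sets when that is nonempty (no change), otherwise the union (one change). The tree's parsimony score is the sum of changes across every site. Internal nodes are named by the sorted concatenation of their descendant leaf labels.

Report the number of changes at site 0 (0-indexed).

2

HM@0: {G} ∪ {C} = {C,G} (union, +1)
QS@0: {G} ∩ {G} = {G} (intersection, +0)
JQS@0: {T} ∪ {G} = {G,T} (union, +1)
HJMQS@0: {C,G} ∩ {G,T} = {G} (intersection, +0)
HJMQSV@0: {G} ∩ {G} = {G} (intersection, +0)
HM@1: {A} ∪ {G} = {A,G} (union, +1)
QS@1: {A} ∪ {T} = {A,T} (union, +1)
JQS@1: {A} ∩ {A,T} = {A} (intersection, +0)
HJMQS@1: {A,G} ∩ {A} = {A} (intersection, +0)
HJMQSV@1: {A} ∪ {T} = {A,T} (union, +1)
HM@2: {C} ∪ {T} = {C,T} (union, +1)
QS@2: {G} ∪ {C} = {C,G} (union, +1)
JQS@2: {G} ∩ {C,G} = {G} (intersection, +0)
HJMQS@2: {C,T} ∪ {G} = {C,G,T} (union, +1)
HJMQSV@2: {C,G,T} ∩ {C} = {C} (intersection, +0)
HM@3: {G} ∪ {T} = {G,T} (union, +1)
QS@3: {T} ∪ {G} = {G,T} (union, +1)
JQS@3: {C} ∪ {G,T} = {C,G,T} (union, +1)
HJMQS@3: {G,T} ∩ {C,G,T} = {G,T} (intersection, +0)
HJMQSV@3: {G,T} ∪ {C} = {C,G,T} (union, +1)
HM@4: {G} ∪ {C} = {C,G} (union, +1)
QS@4: {G} ∪ {A} = {A,G} (union, +1)
JQS@4: {T} ∪ {A,G} = {A,G,T} (union, +1)
HJMQS@4: {C,G} ∩ {A,G,T} = {G} (intersection, +0)
HJMQSV@4: {G} ∪ {T} = {G,T} (union, +1)
HM@5: {G} ∪ {C} = {C,G} (union, +1)
QS@5: {G} ∪ {T} = {G,T} (union, +1)
JQS@5: {T} ∩ {G,T} = {T} (intersection, +0)
HJMQS@5: {C,G} ∪ {T} = {C,G,T} (union, +1)
HJMQSV@5: {C,G,T} ∩ {C} = {C} (intersection, +0)
HM@6: {T} ∪ {C} = {C,T} (union, +1)
QS@6: {G} ∪ {T} = {G,T} (union, +1)
JQS@6: {A} ∪ {G,T} = {A,G,T} (union, +1)
HJMQS@6: {C,T} ∩ {A,G,T} = {T} (intersection, +0)
HJMQSV@6: {T} ∩ {T} = {T} (intersection, +0)
HM@7: {C} ∪ {T} = {C,T} (union, +1)
QS@7: {T} ∪ {C} = {C,T} (union, +1)
JQS@7: {T} ∩ {C,T} = {T} (intersection, +0)
HJMQS@7: {C,T} ∩ {T} = {T} (intersection, +0)
HJMQSV@7: {T} ∪ {C} = {C,T} (union, +1)
per-site changes: [2, 3, 3, 4, 4, 3, 3, 3]; total = 25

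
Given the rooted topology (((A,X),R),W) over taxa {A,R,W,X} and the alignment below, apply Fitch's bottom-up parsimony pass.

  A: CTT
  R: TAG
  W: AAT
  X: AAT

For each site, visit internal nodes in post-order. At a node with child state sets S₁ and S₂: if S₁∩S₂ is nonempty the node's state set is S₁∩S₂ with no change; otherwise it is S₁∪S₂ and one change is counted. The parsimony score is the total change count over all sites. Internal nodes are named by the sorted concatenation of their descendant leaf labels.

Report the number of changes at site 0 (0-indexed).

site 0, node AX: A={C} ∪ X={A} → {A,C} (+1)
site 0, node ARX: AX={A,C} ∪ R={T} → {A,C,T} (+1)
site 0, node ARWX: ARX={A,C,T} ∩ W={A} → {A} (+0)
site 1, node AX: A={T} ∪ X={A} → {A,T} (+1)
site 1, node ARX: AX={A,T} ∩ R={A} → {A} (+0)
site 1, node ARWX: ARX={A} ∩ W={A} → {A} (+0)
site 2, node AX: A={T} ∩ X={T} → {T} (+0)
site 2, node ARX: AX={T} ∪ R={G} → {G,T} (+1)
site 2, node ARWX: ARX={G,T} ∩ W={T} → {T} (+0)
per-site changes: [2, 1, 1]; total = 4

2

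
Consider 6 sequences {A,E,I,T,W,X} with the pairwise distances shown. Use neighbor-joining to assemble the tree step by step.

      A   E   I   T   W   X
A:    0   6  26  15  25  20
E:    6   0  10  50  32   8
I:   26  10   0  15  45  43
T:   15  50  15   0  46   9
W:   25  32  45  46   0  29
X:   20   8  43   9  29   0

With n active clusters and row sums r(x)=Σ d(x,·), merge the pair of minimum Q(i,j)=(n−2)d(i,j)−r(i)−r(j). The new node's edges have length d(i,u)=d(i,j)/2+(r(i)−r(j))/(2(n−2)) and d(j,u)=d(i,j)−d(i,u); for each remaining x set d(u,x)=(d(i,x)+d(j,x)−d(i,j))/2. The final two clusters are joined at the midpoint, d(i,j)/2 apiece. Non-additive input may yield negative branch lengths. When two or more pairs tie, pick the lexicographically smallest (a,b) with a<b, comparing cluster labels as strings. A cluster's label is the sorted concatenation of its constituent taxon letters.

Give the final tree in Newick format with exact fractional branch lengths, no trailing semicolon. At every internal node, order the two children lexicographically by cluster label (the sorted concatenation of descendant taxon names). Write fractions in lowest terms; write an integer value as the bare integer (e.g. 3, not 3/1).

(((A:11/8,(I:8,T:7):93/8):19/8,(E:17/6,X:31/6):31/8):181/16,W:181/16)

1. join I+T (d=15, Q=-214) ⇒ IT; edges |I|=8, |T|=7
  updated: d(A,IT)=13, d(E,IT)=45/2, d(IT,W)=38, d(IT,X)=37/2
2. join E+X (d=8, Q=-120) ⇒ EX; edges |E|=17/6, |X|=31/6
  updated: d(A,EX)=9, d(EX,IT)=33/2, d(EX,W)=53/2
3. join A+IT (d=13, Q=-177/2) ⇒ AIT; edges |A|=11/8, |IT|=93/8
  updated: d(AIT,EX)=25/4, d(AIT,W)=25
4. join AIT+EX (d=25/4, Q=-231/4) ⇒ AEITX; edges |AIT|=19/8, |EX|=31/8
  updated: d(AEITX,W)=181/8
5. join AEITX+W (d=181/8) ⇒ AEITWX; edges |AEITX|=181/16, |W|=181/16
final tree: (((A:11/8,(I:8,T:7):93/8):19/8,(E:17/6,X:31/6):31/8):181/16,W:181/16)
total length: 519/8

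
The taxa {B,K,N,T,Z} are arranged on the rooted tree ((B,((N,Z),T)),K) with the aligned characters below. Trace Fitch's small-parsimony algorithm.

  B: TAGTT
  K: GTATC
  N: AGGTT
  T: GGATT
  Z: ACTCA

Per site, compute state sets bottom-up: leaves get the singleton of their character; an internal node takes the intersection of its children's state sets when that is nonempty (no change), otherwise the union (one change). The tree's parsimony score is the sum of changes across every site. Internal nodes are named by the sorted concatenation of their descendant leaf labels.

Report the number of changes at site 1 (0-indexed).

[col 0] NZ: children N:{A}, Z:{A} ∩→ {A}; cost 0
[col 0] NTZ: children NZ:{A}, T:{G} ∪→ {A,G}; cost 1
[col 0] BNTZ: children B:{T}, NTZ:{A,G} ∪→ {A,G,T}; cost 1
[col 0] BKNTZ: children BNTZ:{A,G,T}, K:{G} ∩→ {G}; cost 0
[col 1] NZ: children N:{G}, Z:{C} ∪→ {C,G}; cost 1
[col 1] NTZ: children NZ:{C,G}, T:{G} ∩→ {G}; cost 0
[col 1] BNTZ: children B:{A}, NTZ:{G} ∪→ {A,G}; cost 1
[col 1] BKNTZ: children BNTZ:{A,G}, K:{T} ∪→ {A,G,T}; cost 1
[col 2] NZ: children N:{G}, Z:{T} ∪→ {G,T}; cost 1
[col 2] NTZ: children NZ:{G,T}, T:{A} ∪→ {A,G,T}; cost 1
[col 2] BNTZ: children B:{G}, NTZ:{A,G,T} ∩→ {G}; cost 0
[col 2] BKNTZ: children BNTZ:{G}, K:{A} ∪→ {A,G}; cost 1
[col 3] NZ: children N:{T}, Z:{C} ∪→ {C,T}; cost 1
[col 3] NTZ: children NZ:{C,T}, T:{T} ∩→ {T}; cost 0
[col 3] BNTZ: children B:{T}, NTZ:{T} ∩→ {T}; cost 0
[col 3] BKNTZ: children BNTZ:{T}, K:{T} ∩→ {T}; cost 0
[col 4] NZ: children N:{T}, Z:{A} ∪→ {A,T}; cost 1
[col 4] NTZ: children NZ:{A,T}, T:{T} ∩→ {T}; cost 0
[col 4] BNTZ: children B:{T}, NTZ:{T} ∩→ {T}; cost 0
[col 4] BKNTZ: children BNTZ:{T}, K:{C} ∪→ {C,T}; cost 1
per-site changes: [2, 3, 3, 1, 2]; total = 11

3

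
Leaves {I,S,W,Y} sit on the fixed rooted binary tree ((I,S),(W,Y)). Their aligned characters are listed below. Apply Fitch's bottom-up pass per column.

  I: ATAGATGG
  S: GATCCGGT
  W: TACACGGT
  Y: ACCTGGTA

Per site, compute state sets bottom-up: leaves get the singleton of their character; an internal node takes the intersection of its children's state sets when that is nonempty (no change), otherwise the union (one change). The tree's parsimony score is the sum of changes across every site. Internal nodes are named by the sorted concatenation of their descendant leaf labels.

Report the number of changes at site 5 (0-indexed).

IS@0: {A} ∪ {G} = {A,G} (union, +1)
WY@0: {T} ∪ {A} = {A,T} (union, +1)
ISWY@0: {A,G} ∩ {A,T} = {A} (intersection, +0)
IS@1: {T} ∪ {A} = {A,T} (union, +1)
WY@1: {A} ∪ {C} = {A,C} (union, +1)
ISWY@1: {A,T} ∩ {A,C} = {A} (intersection, +0)
IS@2: {A} ∪ {T} = {A,T} (union, +1)
WY@2: {C} ∩ {C} = {C} (intersection, +0)
ISWY@2: {A,T} ∪ {C} = {A,C,T} (union, +1)
IS@3: {G} ∪ {C} = {C,G} (union, +1)
WY@3: {A} ∪ {T} = {A,T} (union, +1)
ISWY@3: {C,G} ∪ {A,T} = {A,C,G,T} (union, +1)
IS@4: {A} ∪ {C} = {A,C} (union, +1)
WY@4: {C} ∪ {G} = {C,G} (union, +1)
ISWY@4: {A,C} ∩ {C,G} = {C} (intersection, +0)
IS@5: {T} ∪ {G} = {G,T} (union, +1)
WY@5: {G} ∩ {G} = {G} (intersection, +0)
ISWY@5: {G,T} ∩ {G} = {G} (intersection, +0)
IS@6: {G} ∩ {G} = {G} (intersection, +0)
WY@6: {G} ∪ {T} = {G,T} (union, +1)
ISWY@6: {G} ∩ {G,T} = {G} (intersection, +0)
IS@7: {G} ∪ {T} = {G,T} (union, +1)
WY@7: {T} ∪ {A} = {A,T} (union, +1)
ISWY@7: {G,T} ∩ {A,T} = {T} (intersection, +0)
per-site changes: [2, 2, 2, 3, 2, 1, 1, 2]; total = 15

1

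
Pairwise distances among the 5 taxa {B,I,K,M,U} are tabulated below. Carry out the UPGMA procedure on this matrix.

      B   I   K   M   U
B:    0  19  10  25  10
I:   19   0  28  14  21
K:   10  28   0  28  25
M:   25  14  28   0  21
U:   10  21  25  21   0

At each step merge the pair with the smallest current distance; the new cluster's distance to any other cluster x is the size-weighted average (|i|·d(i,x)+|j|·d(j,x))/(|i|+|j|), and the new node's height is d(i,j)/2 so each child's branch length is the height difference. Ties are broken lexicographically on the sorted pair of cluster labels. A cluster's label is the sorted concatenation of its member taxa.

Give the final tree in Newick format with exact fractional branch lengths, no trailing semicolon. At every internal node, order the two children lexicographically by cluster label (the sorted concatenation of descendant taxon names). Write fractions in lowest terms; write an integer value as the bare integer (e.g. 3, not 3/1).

iteration 1: select B,K (d=10); attach at lengths (5, 5); label the merged cluster BK
  updated: d(BK,I)=47/2, d(BK,M)=53/2, d(BK,U)=35/2
iteration 2: select I,M (d=14); attach at lengths (7, 7); label the merged cluster IM
  updated: d(BK,IM)=25, d(IM,U)=21
iteration 3: select BK,U (d=35/2); attach at lengths (15/4, 35/4); label the merged cluster BKU
  updated: d(BKU,IM)=71/3
iteration 4: select BKU,IM (d=71/3); attach at lengths (37/12, 29/6); label the merged cluster BIKMU
final tree: (((B:5,K:5):15/4,U:35/4):37/12,(I:7,M:7):29/6)
total length: 533/12

(((B:5,K:5):15/4,U:35/4):37/12,(I:7,M:7):29/6)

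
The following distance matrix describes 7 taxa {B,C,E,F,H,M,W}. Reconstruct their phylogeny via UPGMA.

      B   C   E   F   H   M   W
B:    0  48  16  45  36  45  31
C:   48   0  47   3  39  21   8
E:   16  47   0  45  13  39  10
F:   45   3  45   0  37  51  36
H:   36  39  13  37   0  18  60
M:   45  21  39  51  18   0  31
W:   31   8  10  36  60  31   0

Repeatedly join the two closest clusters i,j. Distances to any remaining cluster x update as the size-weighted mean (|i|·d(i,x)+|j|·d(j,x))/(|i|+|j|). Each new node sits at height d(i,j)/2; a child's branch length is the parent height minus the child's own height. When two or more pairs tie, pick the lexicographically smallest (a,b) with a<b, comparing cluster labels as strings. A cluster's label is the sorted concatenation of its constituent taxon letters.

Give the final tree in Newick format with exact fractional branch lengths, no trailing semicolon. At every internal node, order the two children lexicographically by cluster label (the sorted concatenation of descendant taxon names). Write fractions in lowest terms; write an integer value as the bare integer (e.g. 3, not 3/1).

((B:47/4,(E:5,W:5):27/4):57/8,((C:3/2,F:3/2):17,(H:9,M:9):19/2):3/8)

step 1: merge (C,F) at d=3; branch lengths C→3/2, F→3/2; new cluster CF
  updated: d(B,CF)=93/2, d(CF,E)=46, d(CF,H)=38, d(CF,M)=36, d(CF,W)=22
step 2: merge (E,W) at d=10; branch lengths E→5, W→5; new cluster EW
  updated: d(B,EW)=47/2, d(CF,EW)=34, d(EW,H)=73/2, d(EW,M)=35
step 3: merge (H,M) at d=18; branch lengths H→9, M→9; new cluster HM
  updated: d(B,HM)=81/2, d(CF,HM)=37, d(EW,HM)=143/4
step 4: merge (B,EW) at d=47/2; branch lengths B→47/4, EW→27/4; new cluster BEW
  updated: d(BEW,CF)=229/6, d(BEW,HM)=112/3
step 5: merge (CF,HM) at d=37; branch lengths CF→17, HM→19/2; new cluster CFHM
  updated: d(BEW,CFHM)=151/4
step 6: merge (BEW,CFHM) at d=151/4; branch lengths BEW→57/8, CFHM→3/8; new cluster BCEFHMW
final tree: ((B:47/4,(E:5,W:5):27/4):57/8,((C:3/2,F:3/2):17,(H:9,M:9):19/2):3/8)
total length: 167/2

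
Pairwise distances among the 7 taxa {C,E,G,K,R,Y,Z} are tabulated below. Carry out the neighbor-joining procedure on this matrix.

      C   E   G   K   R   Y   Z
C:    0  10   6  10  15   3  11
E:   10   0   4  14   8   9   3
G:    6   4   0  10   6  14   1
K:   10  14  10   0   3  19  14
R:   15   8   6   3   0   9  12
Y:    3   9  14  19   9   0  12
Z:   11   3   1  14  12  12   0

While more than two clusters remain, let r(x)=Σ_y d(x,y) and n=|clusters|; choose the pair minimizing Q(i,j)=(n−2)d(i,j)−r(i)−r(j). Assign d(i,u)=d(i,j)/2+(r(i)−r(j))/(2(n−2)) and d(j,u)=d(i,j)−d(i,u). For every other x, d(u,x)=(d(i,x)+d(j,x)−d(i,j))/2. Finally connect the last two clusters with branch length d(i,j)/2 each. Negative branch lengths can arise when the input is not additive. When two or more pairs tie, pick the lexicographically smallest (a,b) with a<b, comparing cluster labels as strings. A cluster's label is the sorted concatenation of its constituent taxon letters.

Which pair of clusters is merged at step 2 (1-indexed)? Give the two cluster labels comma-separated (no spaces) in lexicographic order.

step 1: merge (K,R) at d=3, Q=-108; branch lengths K→16/5, R→-1/5; new cluster KR
  updated: d(C,KR)=11, d(E,KR)=19/2, d(G,KR)=13/2, d(KR,Y)=25/2, d(KR,Z)=23/2
step 2: merge (C,Y) at d=3, Q=-159/2; branch lengths C→5/16, Y→43/16; new cluster CY
  updated: d(CY,E)=8, d(CY,G)=17/2, d(CY,KR)=41/4, d(CY,Z)=10
step 3: merge (CY,KR) at d=41/4, Q=-175/4; branch lengths CY→119/24, KR→127/24; new cluster CKRY
  updated: d(CKRY,E)=29/8, d(CKRY,G)=19/8, d(CKRY,Z)=45/8
step 4: merge (CKRY,E) at d=29/8, Q=-15; branch lengths CKRY→33/16, E→25/16; new cluster CEKRY
  updated: d(CEKRY,G)=11/8, d(CEKRY,Z)=5/2
step 5: merge (CEKRY,G) at d=11/8, Q=-39/8; branch lengths CEKRY→23/16, G→-1/16; new cluster CEGKRY
  updated: d(CEGKRY,Z)=17/16
step 6: merge (CEGKRY,Z) at d=17/16; branch lengths CEGKRY→17/32, Z→17/32; new cluster CEGKRYZ
final tree: (((((C:5/16,Y:43/16):119/24,(K:16/5,R:-1/5):127/24):33/16,E:25/16):23/16,G:-1/16):17/32,Z:17/32)
total length: 357/16

C,Y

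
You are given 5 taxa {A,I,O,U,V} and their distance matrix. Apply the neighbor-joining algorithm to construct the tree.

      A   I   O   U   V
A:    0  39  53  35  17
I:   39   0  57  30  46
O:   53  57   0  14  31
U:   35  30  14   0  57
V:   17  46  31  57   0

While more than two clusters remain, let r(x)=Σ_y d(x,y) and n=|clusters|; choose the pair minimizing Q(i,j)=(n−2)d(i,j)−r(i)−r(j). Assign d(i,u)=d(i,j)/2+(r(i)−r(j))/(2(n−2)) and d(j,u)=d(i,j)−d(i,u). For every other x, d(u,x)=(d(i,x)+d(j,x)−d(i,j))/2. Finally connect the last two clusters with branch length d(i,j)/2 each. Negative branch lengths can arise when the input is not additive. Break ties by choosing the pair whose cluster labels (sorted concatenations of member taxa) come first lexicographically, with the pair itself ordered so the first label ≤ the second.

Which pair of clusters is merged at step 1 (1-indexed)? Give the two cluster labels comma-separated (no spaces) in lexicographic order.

O,U

step 1: merge (O,U) at d=14, Q=-249; branch lengths O→61/6, U→23/6; new cluster OU
  updated: d(A,OU)=37, d(I,OU)=73/2, d(OU,V)=37
step 2: merge (A,V) at d=17, Q=-159; branch lengths A→27/4, V→41/4; new cluster AV
  updated: d(AV,I)=34, d(AV,OU)=57/2
step 3: merge (AV,I) at d=34, Q=-99; branch lengths AV→13, I→21; new cluster AIV
  updated: d(AIV,OU)=31/2
step 4: merge (AIV,OU) at d=31/2; branch lengths AIV→31/4, OU→31/4; new cluster AIOUV
final tree: (((A:27/4,V:41/4):13,I:21):31/4,(O:61/6,U:23/6):31/4)
total length: 161/2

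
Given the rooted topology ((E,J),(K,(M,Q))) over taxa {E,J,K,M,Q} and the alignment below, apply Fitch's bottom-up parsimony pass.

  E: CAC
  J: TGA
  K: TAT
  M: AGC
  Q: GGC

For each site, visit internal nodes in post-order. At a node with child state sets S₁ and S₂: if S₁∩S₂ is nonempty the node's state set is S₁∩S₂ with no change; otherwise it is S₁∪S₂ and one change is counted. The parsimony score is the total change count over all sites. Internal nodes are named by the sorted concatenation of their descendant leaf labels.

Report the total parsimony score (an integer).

EJ@0: {C} ∪ {T} = {C,T} (union, +1)
MQ@0: {A} ∪ {G} = {A,G} (union, +1)
KMQ@0: {T} ∪ {A,G} = {A,G,T} (union, +1)
EJKMQ@0: {C,T} ∩ {A,G,T} = {T} (intersection, +0)
EJ@1: {A} ∪ {G} = {A,G} (union, +1)
MQ@1: {G} ∩ {G} = {G} (intersection, +0)
KMQ@1: {A} ∪ {G} = {A,G} (union, +1)
EJKMQ@1: {A,G} ∩ {A,G} = {A,G} (intersection, +0)
EJ@2: {C} ∪ {A} = {A,C} (union, +1)
MQ@2: {C} ∩ {C} = {C} (intersection, +0)
KMQ@2: {T} ∪ {C} = {C,T} (union, +1)
EJKMQ@2: {A,C} ∩ {C,T} = {C} (intersection, +0)
per-site changes: [3, 2, 2]; total = 7

7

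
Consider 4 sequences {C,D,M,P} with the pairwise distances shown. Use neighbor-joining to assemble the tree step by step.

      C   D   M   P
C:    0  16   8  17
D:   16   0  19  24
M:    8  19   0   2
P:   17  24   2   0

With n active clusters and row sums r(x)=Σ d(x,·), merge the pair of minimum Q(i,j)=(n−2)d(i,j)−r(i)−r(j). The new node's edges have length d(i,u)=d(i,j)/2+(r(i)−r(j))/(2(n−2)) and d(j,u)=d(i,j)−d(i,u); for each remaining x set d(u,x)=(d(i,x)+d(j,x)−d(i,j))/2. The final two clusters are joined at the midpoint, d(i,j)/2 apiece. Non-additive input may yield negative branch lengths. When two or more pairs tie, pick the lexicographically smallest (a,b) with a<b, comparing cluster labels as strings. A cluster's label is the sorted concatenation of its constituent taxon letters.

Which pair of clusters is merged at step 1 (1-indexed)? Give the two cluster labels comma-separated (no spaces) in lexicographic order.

1. join C+D (d=16, Q=-68) ⇒ CD; edges |C|=7/2, |D|=25/2
  updated: d(CD,M)=11/2, d(CD,P)=25/2
2. join CD+M (d=11/2, Q=-20) ⇒ CDM; edges |CD|=8, |M|=-5/2
  updated: d(CDM,P)=9/2
3. join CDM+P (d=9/2) ⇒ CDMP; edges |CDM|=9/4, |P|=9/4
final tree: (((C:7/2,D:25/2):8,M:-5/2):9/4,P:9/4)
total length: 26

C,D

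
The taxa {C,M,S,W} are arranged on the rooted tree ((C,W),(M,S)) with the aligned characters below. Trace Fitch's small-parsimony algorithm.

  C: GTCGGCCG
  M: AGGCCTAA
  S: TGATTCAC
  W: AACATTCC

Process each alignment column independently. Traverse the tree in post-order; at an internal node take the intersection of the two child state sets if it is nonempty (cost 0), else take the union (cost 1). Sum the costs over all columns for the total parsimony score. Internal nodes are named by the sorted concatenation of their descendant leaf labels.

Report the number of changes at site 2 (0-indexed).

site 0, node CW: C={G} ∪ W={A} → {A,G} (+1)
site 0, node MS: M={A} ∪ S={T} → {A,T} (+1)
site 0, node CMSW: CW={A,G} ∩ MS={A,T} → {A} (+0)
site 1, node CW: C={T} ∪ W={A} → {A,T} (+1)
site 1, node MS: M={G} ∩ S={G} → {G} (+0)
site 1, node CMSW: CW={A,T} ∪ MS={G} → {A,G,T} (+1)
site 2, node CW: C={C} ∩ W={C} → {C} (+0)
site 2, node MS: M={G} ∪ S={A} → {A,G} (+1)
site 2, node CMSW: CW={C} ∪ MS={A,G} → {A,C,G} (+1)
site 3, node CW: C={G} ∪ W={A} → {A,G} (+1)
site 3, node MS: M={C} ∪ S={T} → {C,T} (+1)
site 3, node CMSW: CW={A,G} ∪ MS={C,T} → {A,C,G,T} (+1)
site 4, node CW: C={G} ∪ W={T} → {G,T} (+1)
site 4, node MS: M={C} ∪ S={T} → {C,T} (+1)
site 4, node CMSW: CW={G,T} ∩ MS={C,T} → {T} (+0)
site 5, node CW: C={C} ∪ W={T} → {C,T} (+1)
site 5, node MS: M={T} ∪ S={C} → {C,T} (+1)
site 5, node CMSW: CW={C,T} ∩ MS={C,T} → {C,T} (+0)
site 6, node CW: C={C} ∩ W={C} → {C} (+0)
site 6, node MS: M={A} ∩ S={A} → {A} (+0)
site 6, node CMSW: CW={C} ∪ MS={A} → {A,C} (+1)
site 7, node CW: C={G} ∪ W={C} → {C,G} (+1)
site 7, node MS: M={A} ∪ S={C} → {A,C} (+1)
site 7, node CMSW: CW={C,G} ∩ MS={A,C} → {C} (+0)
per-site changes: [2, 2, 2, 3, 2, 2, 1, 2]; total = 16

2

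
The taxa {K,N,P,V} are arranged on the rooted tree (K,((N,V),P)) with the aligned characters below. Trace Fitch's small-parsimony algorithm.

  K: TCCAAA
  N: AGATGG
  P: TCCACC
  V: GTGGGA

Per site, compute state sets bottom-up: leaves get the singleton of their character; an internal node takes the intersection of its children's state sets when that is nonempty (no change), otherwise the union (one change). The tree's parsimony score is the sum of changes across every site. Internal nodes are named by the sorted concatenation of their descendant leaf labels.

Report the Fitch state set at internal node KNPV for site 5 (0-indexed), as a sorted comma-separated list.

A

site 0, node NV: N={A} ∪ V={G} → {A,G} (+1)
site 0, node NPV: NV={A,G} ∪ P={T} → {A,G,T} (+1)
site 0, node KNPV: K={T} ∩ NPV={A,G,T} → {T} (+0)
site 1, node NV: N={G} ∪ V={T} → {G,T} (+1)
site 1, node NPV: NV={G,T} ∪ P={C} → {C,G,T} (+1)
site 1, node KNPV: K={C} ∩ NPV={C,G,T} → {C} (+0)
site 2, node NV: N={A} ∪ V={G} → {A,G} (+1)
site 2, node NPV: NV={A,G} ∪ P={C} → {A,C,G} (+1)
site 2, node KNPV: K={C} ∩ NPV={A,C,G} → {C} (+0)
site 3, node NV: N={T} ∪ V={G} → {G,T} (+1)
site 3, node NPV: NV={G,T} ∪ P={A} → {A,G,T} (+1)
site 3, node KNPV: K={A} ∩ NPV={A,G,T} → {A} (+0)
site 4, node NV: N={G} ∩ V={G} → {G} (+0)
site 4, node NPV: NV={G} ∪ P={C} → {C,G} (+1)
site 4, node KNPV: K={A} ∪ NPV={C,G} → {A,C,G} (+1)
site 5, node NV: N={G} ∪ V={A} → {A,G} (+1)
site 5, node NPV: NV={A,G} ∪ P={C} → {A,C,G} (+1)
site 5, node KNPV: K={A} ∩ NPV={A,C,G} → {A} (+0)
per-site changes: [2, 2, 2, 2, 2, 2]; total = 12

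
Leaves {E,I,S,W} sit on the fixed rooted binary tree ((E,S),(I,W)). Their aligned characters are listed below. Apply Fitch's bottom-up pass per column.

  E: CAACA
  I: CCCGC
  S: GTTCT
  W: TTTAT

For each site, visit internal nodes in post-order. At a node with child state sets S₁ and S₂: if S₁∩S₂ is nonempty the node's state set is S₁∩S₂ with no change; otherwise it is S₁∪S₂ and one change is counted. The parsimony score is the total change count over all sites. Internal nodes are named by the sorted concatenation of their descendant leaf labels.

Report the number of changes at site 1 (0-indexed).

2

[col 0] ES: children E:{C}, S:{G} ∪→ {C,G}; cost 1
[col 0] IW: children I:{C}, W:{T} ∪→ {C,T}; cost 1
[col 0] EISW: children ES:{C,G}, IW:{C,T} ∩→ {C}; cost 0
[col 1] ES: children E:{A}, S:{T} ∪→ {A,T}; cost 1
[col 1] IW: children I:{C}, W:{T} ∪→ {C,T}; cost 1
[col 1] EISW: children ES:{A,T}, IW:{C,T} ∩→ {T}; cost 0
[col 2] ES: children E:{A}, S:{T} ∪→ {A,T}; cost 1
[col 2] IW: children I:{C}, W:{T} ∪→ {C,T}; cost 1
[col 2] EISW: children ES:{A,T}, IW:{C,T} ∩→ {T}; cost 0
[col 3] ES: children E:{C}, S:{C} ∩→ {C}; cost 0
[col 3] IW: children I:{G}, W:{A} ∪→ {A,G}; cost 1
[col 3] EISW: children ES:{C}, IW:{A,G} ∪→ {A,C,G}; cost 1
[col 4] ES: children E:{A}, S:{T} ∪→ {A,T}; cost 1
[col 4] IW: children I:{C}, W:{T} ∪→ {C,T}; cost 1
[col 4] EISW: children ES:{A,T}, IW:{C,T} ∩→ {T}; cost 0
per-site changes: [2, 2, 2, 2, 2]; total = 10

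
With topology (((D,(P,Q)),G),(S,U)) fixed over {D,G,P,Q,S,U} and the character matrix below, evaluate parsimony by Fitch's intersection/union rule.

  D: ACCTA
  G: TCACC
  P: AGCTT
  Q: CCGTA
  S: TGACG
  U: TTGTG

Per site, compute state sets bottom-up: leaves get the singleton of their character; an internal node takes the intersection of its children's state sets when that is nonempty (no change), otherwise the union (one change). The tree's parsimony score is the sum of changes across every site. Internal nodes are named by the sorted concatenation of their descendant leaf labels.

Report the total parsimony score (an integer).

13

[col 0] PQ: children P:{A}, Q:{C} ∪→ {A,C}; cost 1
[col 0] DPQ: children D:{A}, PQ:{A,C} ∩→ {A}; cost 0
[col 0] DGPQ: children DPQ:{A}, G:{T} ∪→ {A,T}; cost 1
[col 0] SU: children S:{T}, U:{T} ∩→ {T}; cost 0
[col 0] DGPQSU: children DGPQ:{A,T}, SU:{T} ∩→ {T}; cost 0
[col 1] PQ: children P:{G}, Q:{C} ∪→ {C,G}; cost 1
[col 1] DPQ: children D:{C}, PQ:{C,G} ∩→ {C}; cost 0
[col 1] DGPQ: children DPQ:{C}, G:{C} ∩→ {C}; cost 0
[col 1] SU: children S:{G}, U:{T} ∪→ {G,T}; cost 1
[col 1] DGPQSU: children DGPQ:{C}, SU:{G,T} ∪→ {C,G,T}; cost 1
[col 2] PQ: children P:{C}, Q:{G} ∪→ {C,G}; cost 1
[col 2] DPQ: children D:{C}, PQ:{C,G} ∩→ {C}; cost 0
[col 2] DGPQ: children DPQ:{C}, G:{A} ∪→ {A,C}; cost 1
[col 2] SU: children S:{A}, U:{G} ∪→ {A,G}; cost 1
[col 2] DGPQSU: children DGPQ:{A,C}, SU:{A,G} ∩→ {A}; cost 0
[col 3] PQ: children P:{T}, Q:{T} ∩→ {T}; cost 0
[col 3] DPQ: children D:{T}, PQ:{T} ∩→ {T}; cost 0
[col 3] DGPQ: children DPQ:{T}, G:{C} ∪→ {C,T}; cost 1
[col 3] SU: children S:{C}, U:{T} ∪→ {C,T}; cost 1
[col 3] DGPQSU: children DGPQ:{C,T}, SU:{C,T} ∩→ {C,T}; cost 0
[col 4] PQ: children P:{T}, Q:{A} ∪→ {A,T}; cost 1
[col 4] DPQ: children D:{A}, PQ:{A,T} ∩→ {A}; cost 0
[col 4] DGPQ: children DPQ:{A}, G:{C} ∪→ {A,C}; cost 1
[col 4] SU: children S:{G}, U:{G} ∩→ {G}; cost 0
[col 4] DGPQSU: children DGPQ:{A,C}, SU:{G} ∪→ {A,C,G}; cost 1
per-site changes: [2, 3, 3, 2, 3]; total = 13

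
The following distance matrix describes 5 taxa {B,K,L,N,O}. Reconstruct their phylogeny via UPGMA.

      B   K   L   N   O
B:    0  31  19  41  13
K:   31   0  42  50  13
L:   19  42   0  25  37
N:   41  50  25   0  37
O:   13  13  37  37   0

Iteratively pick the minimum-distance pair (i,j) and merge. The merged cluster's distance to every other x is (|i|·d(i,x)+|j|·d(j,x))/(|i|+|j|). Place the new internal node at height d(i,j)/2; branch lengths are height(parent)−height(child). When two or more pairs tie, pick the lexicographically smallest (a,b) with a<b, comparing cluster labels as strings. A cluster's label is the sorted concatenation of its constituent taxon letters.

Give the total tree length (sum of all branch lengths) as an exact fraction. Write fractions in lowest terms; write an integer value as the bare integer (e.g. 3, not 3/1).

iteration 1: select B,O (d=13); attach at lengths (13/2, 13/2); label the merged cluster BO
  updated: d(BO,K)=22, d(BO,L)=28, d(BO,N)=39
iteration 2: select BO,K (d=22); attach at lengths (9/2, 11); label the merged cluster BKO
  updated: d(BKO,L)=98/3, d(BKO,N)=128/3
iteration 3: select L,N (d=25); attach at lengths (25/2, 25/2); label the merged cluster LN
  updated: d(BKO,LN)=113/3
iteration 4: select BKO,LN (d=113/3); attach at lengths (47/6, 19/3); label the merged cluster BKLNO
final tree: (((B:13/2,O:13/2):9/2,K:11):47/6,(L:25/2,N:25/2):19/3)
total length: 203/3

203/3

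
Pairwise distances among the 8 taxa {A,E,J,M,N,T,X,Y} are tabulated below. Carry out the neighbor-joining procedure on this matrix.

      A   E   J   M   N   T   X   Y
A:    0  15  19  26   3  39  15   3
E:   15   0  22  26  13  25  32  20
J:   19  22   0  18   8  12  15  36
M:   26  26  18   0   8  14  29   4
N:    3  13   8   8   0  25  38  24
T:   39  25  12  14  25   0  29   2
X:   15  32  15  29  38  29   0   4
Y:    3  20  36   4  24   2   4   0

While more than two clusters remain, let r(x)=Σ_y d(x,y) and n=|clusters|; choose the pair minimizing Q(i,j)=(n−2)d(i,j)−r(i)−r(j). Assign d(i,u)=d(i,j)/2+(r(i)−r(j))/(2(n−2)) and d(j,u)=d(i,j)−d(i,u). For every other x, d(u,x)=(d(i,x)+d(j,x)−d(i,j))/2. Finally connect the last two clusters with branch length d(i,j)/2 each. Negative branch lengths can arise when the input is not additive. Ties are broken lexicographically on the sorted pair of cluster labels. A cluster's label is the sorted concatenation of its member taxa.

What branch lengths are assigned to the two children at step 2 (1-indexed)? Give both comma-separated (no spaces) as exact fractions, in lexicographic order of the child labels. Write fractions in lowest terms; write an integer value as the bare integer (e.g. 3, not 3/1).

iteration 1: select X,Y (d=4, Q=-231); attach at lengths (31/4, -15/4); label the merged cluster XY
  updated: d(A,XY)=7, d(E,XY)=24, d(J,XY)=47/2, d(M,XY)=29/2, d(N,XY)=29, d(T,XY)=27/2
iteration 2: select A,XY (d=7, Q=-371/2); attach at lengths (13/4, 15/4); label the merged cluster AXY
  updated: d(AXY,E)=16, d(AXY,J)=71/4, d(AXY,M)=67/4, d(AXY,N)=25/2, d(AXY,T)=91/4
iteration 3: select J,T (d=12, Q=-257/2); attach at lengths (27/8, 69/8); label the merged cluster JT
  updated: d(AXY,JT)=57/4, d(E,JT)=35/2, d(JT,M)=10, d(JT,N)=21/2
iteration 4: select AXY,E (d=16, Q=-84); attach at lengths (35/6, 61/6); label the merged cluster AEXY
  updated: d(AEXY,JT)=63/8, d(AEXY,M)=107/8, d(AEXY,N)=19/4
iteration 5: select AEXY,N (d=19/4, Q=-159/4); attach at lengths (49/16, 27/16); label the merged cluster AENXY
  updated: d(AENXY,JT)=109/16, d(AENXY,M)=133/16
iteration 6: select AENXY,JT (d=109/16, Q=-201/8); attach at lengths (41/16, 17/4); label the merged cluster AEJNTXY
  updated: d(AEJNTXY,M)=23/4
iteration 7: select AEJNTXY,M (d=23/4); attach at lengths (23/8, 23/8); label the merged cluster AEJMNTXY
final tree: (((((A:13/4,(X:31/4,Y:-15/4):15/4):35/6,E:61/6):49/16,N:27/16):41/16,(J:27/8,T:69/8):17/4):23/8,M:23/8)
total length: 901/16

13/4,15/4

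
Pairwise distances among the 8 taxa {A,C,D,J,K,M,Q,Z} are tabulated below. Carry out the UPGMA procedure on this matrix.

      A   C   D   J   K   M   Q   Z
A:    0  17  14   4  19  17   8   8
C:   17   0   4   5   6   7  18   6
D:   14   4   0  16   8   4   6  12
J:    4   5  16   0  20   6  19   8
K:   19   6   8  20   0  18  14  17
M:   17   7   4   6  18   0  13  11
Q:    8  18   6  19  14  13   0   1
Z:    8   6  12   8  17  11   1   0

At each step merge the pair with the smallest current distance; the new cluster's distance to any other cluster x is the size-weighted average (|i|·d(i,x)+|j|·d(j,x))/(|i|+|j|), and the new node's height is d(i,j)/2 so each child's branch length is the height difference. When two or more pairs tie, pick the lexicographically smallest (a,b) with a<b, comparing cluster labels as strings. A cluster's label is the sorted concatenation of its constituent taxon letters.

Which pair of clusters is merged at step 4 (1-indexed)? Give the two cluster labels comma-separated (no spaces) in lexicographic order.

step 1: merge (Q,Z) at d=1; branch lengths Q→1/2, Z→1/2; new cluster QZ
  updated: d(A,QZ)=8, d(C,QZ)=12, d(D,QZ)=9, d(J,QZ)=27/2, d(K,QZ)=31/2, d(M,QZ)=12
step 2: merge (A,J) at d=4; branch lengths A→2, J→2; new cluster AJ
  updated: d(AJ,C)=11, d(AJ,D)=15, d(AJ,K)=39/2, d(AJ,M)=23/2, d(AJ,QZ)=43/4
step 3: merge (C,D) at d=4; branch lengths C→2, D→2; new cluster CD
  updated: d(AJ,CD)=13, d(CD,K)=7, d(CD,M)=11/2, d(CD,QZ)=21/2
step 4: merge (CD,M) at d=11/2; branch lengths CD→3/4, M→11/4; new cluster CDM
  updated: d(AJ,CDM)=25/2, d(CDM,K)=32/3, d(CDM,QZ)=11
step 5: merge (CDM,K) at d=32/3; branch lengths CDM→31/12, K→16/3; new cluster CDKM
  updated: d(AJ,CDKM)=57/4, d(CDKM,QZ)=97/8
step 6: merge (AJ,QZ) at d=43/4; branch lengths AJ→27/8, QZ→39/8; new cluster AJQZ
  updated: d(AJQZ,CDKM)=211/16
step 7: merge (AJQZ,CDKM) at d=211/16; branch lengths AJQZ→39/32, CDKM→121/96; new cluster ACDJKMQZ
final tree: (((A:2,J:2):27/8,(Q:1/2,Z:1/2):39/8):39/32,(((C:2,D:2):3/4,M:11/4):31/12,K:16/3):121/96)
total length: 1495/48

CD,M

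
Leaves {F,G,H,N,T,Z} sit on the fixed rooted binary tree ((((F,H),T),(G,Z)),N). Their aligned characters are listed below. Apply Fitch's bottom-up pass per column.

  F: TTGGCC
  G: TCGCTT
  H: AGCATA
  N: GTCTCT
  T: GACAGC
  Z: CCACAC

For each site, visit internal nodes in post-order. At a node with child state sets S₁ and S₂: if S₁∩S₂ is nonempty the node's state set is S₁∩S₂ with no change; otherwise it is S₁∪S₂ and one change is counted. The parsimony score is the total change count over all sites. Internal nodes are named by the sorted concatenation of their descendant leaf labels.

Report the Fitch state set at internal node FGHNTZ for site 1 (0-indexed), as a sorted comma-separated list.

T

site 0, node FH: F={T} ∪ H={A} → {A,T} (+1)
site 0, node FHT: FH={A,T} ∪ T={G} → {A,G,T} (+1)
site 0, node GZ: G={T} ∪ Z={C} → {C,T} (+1)
site 0, node FGHTZ: FHT={A,G,T} ∩ GZ={C,T} → {T} (+0)
site 0, node FGHNTZ: FGHTZ={T} ∪ N={G} → {G,T} (+1)
site 1, node FH: F={T} ∪ H={G} → {G,T} (+1)
site 1, node FHT: FH={G,T} ∪ T={A} → {A,G,T} (+1)
site 1, node GZ: G={C} ∩ Z={C} → {C} (+0)
site 1, node FGHTZ: FHT={A,G,T} ∪ GZ={C} → {A,C,G,T} (+1)
site 1, node FGHNTZ: FGHTZ={A,C,G,T} ∩ N={T} → {T} (+0)
site 2, node FH: F={G} ∪ H={C} → {C,G} (+1)
site 2, node FHT: FH={C,G} ∩ T={C} → {C} (+0)
site 2, node GZ: G={G} ∪ Z={A} → {A,G} (+1)
site 2, node FGHTZ: FHT={C} ∪ GZ={A,G} → {A,C,G} (+1)
site 2, node FGHNTZ: FGHTZ={A,C,G} ∩ N={C} → {C} (+0)
site 3, node FH: F={G} ∪ H={A} → {A,G} (+1)
site 3, node FHT: FH={A,G} ∩ T={A} → {A} (+0)
site 3, node GZ: G={C} ∩ Z={C} → {C} (+0)
site 3, node FGHTZ: FHT={A} ∪ GZ={C} → {A,C} (+1)
site 3, node FGHNTZ: FGHTZ={A,C} ∪ N={T} → {A,C,T} (+1)
site 4, node FH: F={C} ∪ H={T} → {C,T} (+1)
site 4, node FHT: FH={C,T} ∪ T={G} → {C,G,T} (+1)
site 4, node GZ: G={T} ∪ Z={A} → {A,T} (+1)
site 4, node FGHTZ: FHT={C,G,T} ∩ GZ={A,T} → {T} (+0)
site 4, node FGHNTZ: FGHTZ={T} ∪ N={C} → {C,T} (+1)
site 5, node FH: F={C} ∪ H={A} → {A,C} (+1)
site 5, node FHT: FH={A,C} ∩ T={C} → {C} (+0)
site 5, node GZ: G={T} ∪ Z={C} → {C,T} (+1)
site 5, node FGHTZ: FHT={C} ∩ GZ={C,T} → {C} (+0)
site 5, node FGHNTZ: FGHTZ={C} ∪ N={T} → {C,T} (+1)
per-site changes: [4, 3, 3, 3, 4, 3]; total = 20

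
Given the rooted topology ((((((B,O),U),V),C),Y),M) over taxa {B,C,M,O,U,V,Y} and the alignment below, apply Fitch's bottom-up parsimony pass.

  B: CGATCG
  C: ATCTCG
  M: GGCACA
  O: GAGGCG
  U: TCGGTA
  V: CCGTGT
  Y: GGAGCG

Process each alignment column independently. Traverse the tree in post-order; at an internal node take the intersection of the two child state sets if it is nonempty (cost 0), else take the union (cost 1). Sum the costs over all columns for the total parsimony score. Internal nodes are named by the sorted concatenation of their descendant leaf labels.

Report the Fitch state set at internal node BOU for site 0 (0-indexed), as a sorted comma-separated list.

C,G,T

BO@0: {C} ∪ {G} = {C,G} (union, +1)
BOU@0: {C,G} ∪ {T} = {C,G,T} (union, +1)
BOUV@0: {C,G,T} ∩ {C} = {C} (intersection, +0)
BCOUV@0: {C} ∪ {A} = {A,C} (union, +1)
BCOUVY@0: {A,C} ∪ {G} = {A,C,G} (union, +1)
BCMOUVY@0: {A,C,G} ∩ {G} = {G} (intersection, +0)
BO@1: {G} ∪ {A} = {A,G} (union, +1)
BOU@1: {A,G} ∪ {C} = {A,C,G} (union, +1)
BOUV@1: {A,C,G} ∩ {C} = {C} (intersection, +0)
BCOUV@1: {C} ∪ {T} = {C,T} (union, +1)
BCOUVY@1: {C,T} ∪ {G} = {C,G,T} (union, +1)
BCMOUVY@1: {C,G,T} ∩ {G} = {G} (intersection, +0)
BO@2: {A} ∪ {G} = {A,G} (union, +1)
BOU@2: {A,G} ∩ {G} = {G} (intersection, +0)
BOUV@2: {G} ∩ {G} = {G} (intersection, +0)
BCOUV@2: {G} ∪ {C} = {C,G} (union, +1)
BCOUVY@2: {C,G} ∪ {A} = {A,C,G} (union, +1)
BCMOUVY@2: {A,C,G} ∩ {C} = {C} (intersection, +0)
BO@3: {T} ∪ {G} = {G,T} (union, +1)
BOU@3: {G,T} ∩ {G} = {G} (intersection, +0)
BOUV@3: {G} ∪ {T} = {G,T} (union, +1)
BCOUV@3: {G,T} ∩ {T} = {T} (intersection, +0)
BCOUVY@3: {T} ∪ {G} = {G,T} (union, +1)
BCMOUVY@3: {G,T} ∪ {A} = {A,G,T} (union, +1)
BO@4: {C} ∩ {C} = {C} (intersection, +0)
BOU@4: {C} ∪ {T} = {C,T} (union, +1)
BOUV@4: {C,T} ∪ {G} = {C,G,T} (union, +1)
BCOUV@4: {C,G,T} ∩ {C} = {C} (intersection, +0)
BCOUVY@4: {C} ∩ {C} = {C} (intersection, +0)
BCMOUVY@4: {C} ∩ {C} = {C} (intersection, +0)
BO@5: {G} ∩ {G} = {G} (intersection, +0)
BOU@5: {G} ∪ {A} = {A,G} (union, +1)
BOUV@5: {A,G} ∪ {T} = {A,G,T} (union, +1)
BCOUV@5: {A,G,T} ∩ {G} = {G} (intersection, +0)
BCOUVY@5: {G} ∩ {G} = {G} (intersection, +0)
BCMOUVY@5: {G} ∪ {A} = {A,G} (union, +1)
per-site changes: [4, 4, 3, 4, 2, 3]; total = 20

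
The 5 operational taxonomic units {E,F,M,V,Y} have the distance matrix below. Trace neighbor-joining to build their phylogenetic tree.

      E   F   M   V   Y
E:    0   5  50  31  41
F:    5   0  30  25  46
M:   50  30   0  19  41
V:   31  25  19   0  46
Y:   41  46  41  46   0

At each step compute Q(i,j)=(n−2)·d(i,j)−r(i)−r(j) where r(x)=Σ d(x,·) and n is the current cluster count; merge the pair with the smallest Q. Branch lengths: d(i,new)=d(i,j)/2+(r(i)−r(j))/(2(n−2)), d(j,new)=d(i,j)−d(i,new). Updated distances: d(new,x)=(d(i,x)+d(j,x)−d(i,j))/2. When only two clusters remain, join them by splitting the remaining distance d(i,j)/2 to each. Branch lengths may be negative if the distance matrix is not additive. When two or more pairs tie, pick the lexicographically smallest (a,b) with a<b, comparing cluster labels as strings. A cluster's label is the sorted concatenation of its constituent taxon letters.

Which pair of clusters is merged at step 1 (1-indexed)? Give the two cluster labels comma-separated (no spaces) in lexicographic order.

E,F

1. join E+F (d=5, Q=-218) ⇒ EF; edges |E|=6, |F|=-1
  updated: d(EF,M)=75/2, d(EF,V)=51/2, d(EF,Y)=41
2. join EF+Y (d=41, Q=-150) ⇒ EFY; edges |EF|=29/2, |Y|=53/2
  updated: d(EFY,M)=75/4, d(EFY,V)=61/4
3. join EFY+M (d=75/4, Q=-53) ⇒ EFMY; edges |EFY|=15/2, |M|=45/4
  updated: d(EFMY,V)=31/4
4. join EFMY+V (d=31/4) ⇒ EFMVY; edges |EFMY|=31/8, |V|=31/8
final tree: ((((E:6,F:-1):29/2,Y:53/2):15/2,M:45/4):31/8,V:31/8)
total length: 145/2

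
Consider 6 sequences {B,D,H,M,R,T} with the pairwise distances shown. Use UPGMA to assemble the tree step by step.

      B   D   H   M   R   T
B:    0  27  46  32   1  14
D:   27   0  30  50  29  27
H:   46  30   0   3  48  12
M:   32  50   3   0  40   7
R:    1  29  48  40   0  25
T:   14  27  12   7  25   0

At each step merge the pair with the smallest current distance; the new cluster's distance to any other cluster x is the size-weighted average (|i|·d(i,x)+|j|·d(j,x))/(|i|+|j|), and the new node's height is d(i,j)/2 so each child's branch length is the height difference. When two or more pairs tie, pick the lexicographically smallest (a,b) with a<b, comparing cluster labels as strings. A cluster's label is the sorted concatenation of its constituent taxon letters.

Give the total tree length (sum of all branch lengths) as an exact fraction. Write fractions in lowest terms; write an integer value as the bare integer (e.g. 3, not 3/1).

665/12

step 1: merge (B,R) at d=1; branch lengths B→1/2, R→1/2; new cluster BR
  updated: d(BR,D)=28, d(BR,H)=47, d(BR,M)=36, d(BR,T)=39/2
step 2: merge (H,M) at d=3; branch lengths H→3/2, M→3/2; new cluster HM
  updated: d(BR,HM)=83/2, d(D,HM)=40, d(HM,T)=19/2
step 3: merge (HM,T) at d=19/2; branch lengths HM→13/4, T→19/4; new cluster HMT
  updated: d(BR,HMT)=205/6, d(D,HMT)=107/3
step 4: merge (BR,D) at d=28; branch lengths BR→27/2, D→14; new cluster BDR
  updated: d(BDR,HMT)=104/3
step 5: merge (BDR,HMT) at d=104/3; branch lengths BDR→10/3, HMT→151/12; new cluster BDHMRT
final tree: (((B:1/2,R:1/2):27/2,D:14):10/3,((H:3/2,M:3/2):13/4,T:19/4):151/12)
total length: 665/12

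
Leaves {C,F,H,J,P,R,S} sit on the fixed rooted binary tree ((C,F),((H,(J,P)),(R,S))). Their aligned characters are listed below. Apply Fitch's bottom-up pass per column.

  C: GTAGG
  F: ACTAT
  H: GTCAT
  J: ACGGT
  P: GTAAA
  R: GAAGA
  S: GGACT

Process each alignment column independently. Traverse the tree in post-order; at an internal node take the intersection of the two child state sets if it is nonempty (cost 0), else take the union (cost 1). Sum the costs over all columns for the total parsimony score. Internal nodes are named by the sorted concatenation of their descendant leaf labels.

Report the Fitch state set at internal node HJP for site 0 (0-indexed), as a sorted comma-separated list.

G

[col 0] CF: children C:{G}, F:{A} ∪→ {A,G}; cost 1
[col 0] JP: children J:{A}, P:{G} ∪→ {A,G}; cost 1
[col 0] HJP: children H:{G}, JP:{A,G} ∩→ {G}; cost 0
[col 0] RS: children R:{G}, S:{G} ∩→ {G}; cost 0
[col 0] HJPRS: children HJP:{G}, RS:{G} ∩→ {G}; cost 0
[col 0] CFHJPRS: children CF:{A,G}, HJPRS:{G} ∩→ {G}; cost 0
[col 1] CF: children C:{T}, F:{C} ∪→ {C,T}; cost 1
[col 1] JP: children J:{C}, P:{T} ∪→ {C,T}; cost 1
[col 1] HJP: children H:{T}, JP:{C,T} ∩→ {T}; cost 0
[col 1] RS: children R:{A}, S:{G} ∪→ {A,G}; cost 1
[col 1] HJPRS: children HJP:{T}, RS:{A,G} ∪→ {A,G,T}; cost 1
[col 1] CFHJPRS: children CF:{C,T}, HJPRS:{A,G,T} ∩→ {T}; cost 0
[col 2] CF: children C:{A}, F:{T} ∪→ {A,T}; cost 1
[col 2] JP: children J:{G}, P:{A} ∪→ {A,G}; cost 1
[col 2] HJP: children H:{C}, JP:{A,G} ∪→ {A,C,G}; cost 1
[col 2] RS: children R:{A}, S:{A} ∩→ {A}; cost 0
[col 2] HJPRS: children HJP:{A,C,G}, RS:{A} ∩→ {A}; cost 0
[col 2] CFHJPRS: children CF:{A,T}, HJPRS:{A} ∩→ {A}; cost 0
[col 3] CF: children C:{G}, F:{A} ∪→ {A,G}; cost 1
[col 3] JP: children J:{G}, P:{A} ∪→ {A,G}; cost 1
[col 3] HJP: children H:{A}, JP:{A,G} ∩→ {A}; cost 0
[col 3] RS: children R:{G}, S:{C} ∪→ {C,G}; cost 1
[col 3] HJPRS: children HJP:{A}, RS:{C,G} ∪→ {A,C,G}; cost 1
[col 3] CFHJPRS: children CF:{A,G}, HJPRS:{A,C,G} ∩→ {A,G}; cost 0
[col 4] CF: children C:{G}, F:{T} ∪→ {G,T}; cost 1
[col 4] JP: children J:{T}, P:{A} ∪→ {A,T}; cost 1
[col 4] HJP: children H:{T}, JP:{A,T} ∩→ {T}; cost 0
[col 4] RS: children R:{A}, S:{T} ∪→ {A,T}; cost 1
[col 4] HJPRS: children HJP:{T}, RS:{A,T} ∩→ {T}; cost 0
[col 4] CFHJPRS: children CF:{G,T}, HJPRS:{T} ∩→ {T}; cost 0
per-site changes: [2, 4, 3, 4, 3]; total = 16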